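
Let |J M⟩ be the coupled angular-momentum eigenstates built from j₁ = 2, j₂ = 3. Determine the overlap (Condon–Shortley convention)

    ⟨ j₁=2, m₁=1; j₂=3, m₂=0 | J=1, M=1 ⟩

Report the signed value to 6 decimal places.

triangle: 4!×0!×2!/7! = 48/5040
(j±m)!: 3!×1!×3!×3!×2!×0! = 432
prefactor² = (2J+1)×Δ×N² = 432/35
  k=1: −1/(1!×3!×0!×2!×0!×0!) = -1/12
Σ = -1/12  ⇒  CG² = 432/35×(-1/12)² = 3/35
CG = −√(3/35) = -0.292770

-0.292770  (= −√(3/35))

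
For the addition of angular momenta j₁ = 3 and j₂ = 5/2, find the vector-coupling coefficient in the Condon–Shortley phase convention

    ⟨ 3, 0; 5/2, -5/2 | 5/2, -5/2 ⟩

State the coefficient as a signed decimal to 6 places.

+0.345033

triangle: 3!×3!×2!/9! = 72/362880
(j±m)!: 3!×3!×0!×5!×0!×5! = 518400
prefactor² = (2J+1)×Δ×N² = 4320/7
  k=0: +1/(0!×3!×3!×0!×0!×2!) = 1/72
Σ = 1/72  ⇒  CG² = 4320/7×1/72² = 5/42
CG = +√(5/42) = +0.345033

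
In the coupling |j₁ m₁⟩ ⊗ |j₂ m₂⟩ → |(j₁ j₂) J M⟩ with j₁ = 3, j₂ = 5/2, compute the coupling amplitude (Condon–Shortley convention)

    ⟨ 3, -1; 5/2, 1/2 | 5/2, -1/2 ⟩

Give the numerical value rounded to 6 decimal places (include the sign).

√[6·3!3!2!/9! · 2!4!3!2!2!3!] = √(288/35)
  +(−1)^1/∏(1,2,3,2,0,0)! = -1/24  (running -1/24)
  +(−1)^2/∏(2,1,2,1,1,1)! = 1/4  (running 5/24)
  +(−1)^3/∏(3,0,1,0,2,2)! = -1/24  (running 1/6)
⟨..|..⟩ = √(288/35)·(1/6) = +0.478091

+√(8/35) ≈ +0.478091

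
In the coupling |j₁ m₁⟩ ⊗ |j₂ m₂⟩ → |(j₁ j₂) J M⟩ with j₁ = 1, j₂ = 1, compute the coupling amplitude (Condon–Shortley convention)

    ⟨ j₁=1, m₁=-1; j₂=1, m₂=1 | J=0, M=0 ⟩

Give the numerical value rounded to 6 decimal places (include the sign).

+0.577350

j₁+j₂−J=2  J+j₁−j₂=0  J−j₁+j₂=0  j₁+j₂+J+1=3
(j₁±m₁, j₂±m₂, J±M) = (0,2,2,0,0,0)
P² = 4/3
sum k=2..2:
  [2] +1/2 = 1/2
S = 1/2
C² = P²·S² = 1/3 ; C = +0.577350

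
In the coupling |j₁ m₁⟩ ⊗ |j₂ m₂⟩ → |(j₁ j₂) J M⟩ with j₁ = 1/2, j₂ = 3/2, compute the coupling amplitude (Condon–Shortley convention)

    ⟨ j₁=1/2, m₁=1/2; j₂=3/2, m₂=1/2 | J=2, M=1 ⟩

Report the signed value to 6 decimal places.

√[5·0!1!3!/5! · 1!0!2!1!3!1!] = √(3)
  +(−1)^0/∏(0,0,0,2,1,1)! = 1/2  (running 1/2)
⟨..|..⟩ = √(3)·(1/2) = +0.866025

+√(3/4) ≈ +0.866025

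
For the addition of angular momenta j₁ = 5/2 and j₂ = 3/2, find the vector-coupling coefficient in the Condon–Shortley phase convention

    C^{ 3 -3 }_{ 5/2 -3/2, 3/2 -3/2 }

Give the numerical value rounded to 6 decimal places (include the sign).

+√(3/8) ≈ +0.612372

triangle: 1!*4!*2!/8! = 48/40320
(j±m)!: 1!*4!*0!*3!*0!*6! = 103680
prefactor² = (2J+1)*Δ*N² = 864
  k=0: +1/(0!*1!*4!*0!*0!*2!) = 1/48
Σ = 1/48  ⇒  CG² = 864*1/48² = 3/8
CG = +√(3/8) = +0.612372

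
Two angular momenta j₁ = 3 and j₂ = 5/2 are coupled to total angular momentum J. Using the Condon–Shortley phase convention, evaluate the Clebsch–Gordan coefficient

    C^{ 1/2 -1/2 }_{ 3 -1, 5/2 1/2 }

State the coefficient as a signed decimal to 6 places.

-0.436436

j₁+j₂−J=5  J+j₁−j₂=1  J−j₁+j₂=0  j₁+j₂+J+1=7
(j₁±m₁, j₂±m₂, J±M) = (2,4,3,2,0,1)
P² = 192/7
sum k=3..3:
  [3] −1/12 = -1/12
S = -1/12
C² = P²·S² = 4/21 ; C = -0.436436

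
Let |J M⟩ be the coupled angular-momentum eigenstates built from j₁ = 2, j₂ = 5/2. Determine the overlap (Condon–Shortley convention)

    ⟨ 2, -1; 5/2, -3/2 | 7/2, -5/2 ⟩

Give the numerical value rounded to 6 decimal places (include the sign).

+√(1/63) ≈ +0.125988

√[8·1!3!4!/9! · 1!3!1!4!1!6!] = √(2304/7)
  +(−1)^0/∏(0,1,3,1,0,3)! = 1/36  (running 1/36)
  +(−1)^1/∏(1,0,2,0,1,4)! = -1/48  (running 1/144)
⟨..|..⟩ = √(2304/7)·(1/144) = +0.125988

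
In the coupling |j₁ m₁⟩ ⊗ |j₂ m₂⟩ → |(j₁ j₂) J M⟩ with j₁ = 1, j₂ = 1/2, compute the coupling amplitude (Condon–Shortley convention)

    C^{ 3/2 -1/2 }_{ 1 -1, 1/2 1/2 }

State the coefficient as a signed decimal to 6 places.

√[4·0!2!1!/4! · 0!2!1!0!1!2!] = √(4/3)
  +(−1)^0/∏(0,0,2,1,0,0)! = 1/2  (running 1/2)
⟨..|..⟩ = √(4/3)·(1/2) = +0.577350

+√(1/3) ≈ +0.577350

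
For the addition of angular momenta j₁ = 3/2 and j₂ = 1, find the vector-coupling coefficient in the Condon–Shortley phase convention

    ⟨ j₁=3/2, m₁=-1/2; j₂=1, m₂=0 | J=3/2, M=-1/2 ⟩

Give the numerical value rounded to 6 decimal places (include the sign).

triangle: 1!×2!×1!/5! = 2/120
(j±m)!: 1!×2!×1!×1!×1!×2! = 4
prefactor² = (2J+1)×Δ×N² = 4/15
  k=0: +1/(0!×1!×2!×1!×0!×0!) = 1/2
  k=1: −1/(1!×0!×1!×0!×1!×1!) = -1
Σ = -1/2  ⇒  CG² = 4/15×(-1/2)² = 1/15
CG = −√(1/15) = -0.258199

−√(1/15) = -0.258199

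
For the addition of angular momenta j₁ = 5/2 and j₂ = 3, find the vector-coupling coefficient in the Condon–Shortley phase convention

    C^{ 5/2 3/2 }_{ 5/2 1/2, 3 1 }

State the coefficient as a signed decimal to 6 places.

triangle: 3!×2!×3!/9! = 72/362880
(j±m)!: 3!×2!×4!×2!×4!×1! = 13824
prefactor² = (2J+1)×Δ×N² = 576/35
  k=1: −1/(1!×2!×1!×3!×1!×0!) = -1/12
  k=2: +1/(2!×1!×0!×2!×2!×1!) = 1/8
Σ = 1/24  ⇒  CG² = 576/35×1/24² = 1/35
CG = +√(1/35) = +0.169031

+√(1/35) ≈ +0.169031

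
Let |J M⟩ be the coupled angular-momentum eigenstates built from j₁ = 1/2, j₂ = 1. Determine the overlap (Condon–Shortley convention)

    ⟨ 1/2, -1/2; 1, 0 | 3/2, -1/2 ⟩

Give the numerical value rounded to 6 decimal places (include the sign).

j₁+j₂−J=0  J+j₁−j₂=1  J−j₁+j₂=2  j₁+j₂+J+1=4
(j₁±m₁, j₂±m₂, J±M) = (0,1,1,1,1,2)
P² = 2/3
sum k=0..0:
  [0] +1/1 = 1
S = 1
C² = P²·S² = 2/3 ; C = +0.816497

+0.816497  (= +√(2/3))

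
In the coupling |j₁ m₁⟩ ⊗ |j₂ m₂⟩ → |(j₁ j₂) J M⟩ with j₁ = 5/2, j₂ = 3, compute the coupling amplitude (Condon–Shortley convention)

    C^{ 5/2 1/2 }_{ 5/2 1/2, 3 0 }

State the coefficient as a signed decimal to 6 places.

√[6·3!2!3!/9! · 3!2!3!3!3!2!] = √(216/35)
  +(−1)^0/∏(0,3,2,3,0,0)! = 1/72  (running 1/72)
  +(−1)^1/∏(1,2,1,2,1,1)! = -1/4  (running -17/72)
  +(−1)^2/∏(2,1,0,1,2,2)! = 1/8  (running -1/9)
⟨..|..⟩ = √(216/35)·(-1/9) = -0.276026

−√(8/105) = -0.276026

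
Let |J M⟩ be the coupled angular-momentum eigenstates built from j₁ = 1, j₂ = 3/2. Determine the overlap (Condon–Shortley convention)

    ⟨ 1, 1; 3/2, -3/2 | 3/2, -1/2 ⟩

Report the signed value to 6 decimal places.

triangle: 1!×1!×2!/5! = 2/120
(j±m)!: 2!×0!×0!×3!×1!×2! = 24
prefactor² = (2J+1)×Δ×N² = 8/5
  k=0: +1/(0!×1!×0!×0!×1!×2!) = 1/2
Σ = 1/2  ⇒  CG² = 8/5×1/2² = 2/5
CG = +√(2/5) = +0.632456

+√(2/5) ≈ +0.632456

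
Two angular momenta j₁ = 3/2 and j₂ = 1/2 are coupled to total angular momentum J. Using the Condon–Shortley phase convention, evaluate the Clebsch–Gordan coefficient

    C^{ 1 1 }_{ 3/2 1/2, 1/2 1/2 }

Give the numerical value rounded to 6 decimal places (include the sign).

√[3·1!2!0!/4! · 2!1!1!0!2!0!] = √(1)
  +(−1)^1/∏(1,0,0,0,2,0)! = -1/2  (running -1/2)
⟨..|..⟩ = √(1)·(-1/2) = -0.500000

−√(1/4) ≈ -0.500000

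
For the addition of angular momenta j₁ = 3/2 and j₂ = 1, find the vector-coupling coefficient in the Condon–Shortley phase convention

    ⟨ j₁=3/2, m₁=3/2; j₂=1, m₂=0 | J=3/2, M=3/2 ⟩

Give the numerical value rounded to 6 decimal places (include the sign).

+√(3/5) ≈ +0.774597

triangle: 1!×2!×1!/5! = 2/120
(j±m)!: 3!×0!×1!×1!×3!×0! = 36
prefactor² = (2J+1)×Δ×N² = 12/5
  k=0: +1/(0!×1!×0!×1!×2!×0!) = 1/2
Σ = 1/2  ⇒  CG² = 12/5×1/2² = 3/5
CG = +√(3/5) = +0.774597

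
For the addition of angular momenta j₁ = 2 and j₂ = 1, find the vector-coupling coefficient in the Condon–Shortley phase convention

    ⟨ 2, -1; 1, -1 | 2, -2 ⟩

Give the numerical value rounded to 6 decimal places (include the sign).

+0.577350

triangle: 1!*3!*1!/6! = 6/720
(j±m)!: 1!*3!*0!*2!*0!*4! = 288
prefactor² = (2J+1)*Δ*N² = 12
  k=0: +1/(0!*1!*3!*0!*0!*1!) = 1/6
Σ = 1/6  ⇒  CG² = 12*1/6² = 1/3
CG = +√(1/3) = +0.577350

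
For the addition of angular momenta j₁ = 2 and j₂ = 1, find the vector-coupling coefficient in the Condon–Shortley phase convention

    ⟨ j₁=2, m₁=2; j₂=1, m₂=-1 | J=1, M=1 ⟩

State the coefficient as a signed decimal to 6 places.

j₁+j₂−J=2  J+j₁−j₂=2  J−j₁+j₂=0  j₁+j₂+J+1=5
(j₁±m₁, j₂±m₂, J±M) = (4,0,0,2,2,0)
P² = 48/5
sum k=0..0:
  [0] +1/4 = 1/4
S = 1/4
C² = P²·S² = 3/5 ; C = +0.774597

+√(3/5) ≈ +0.774597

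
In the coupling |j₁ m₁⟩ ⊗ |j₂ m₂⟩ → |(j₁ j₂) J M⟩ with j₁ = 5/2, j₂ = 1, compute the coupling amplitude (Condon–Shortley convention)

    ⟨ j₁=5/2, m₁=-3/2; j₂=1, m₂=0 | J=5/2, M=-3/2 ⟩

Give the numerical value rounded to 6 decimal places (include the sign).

-0.507093  (= −√(9/35))

triangle: 1!·4!·1!/7! = 24/5040
(j±m)!: 1!·4!·1!·1!·1!·4! = 576
prefactor² = (2J+1)·Δ·N² = 576/35
  k=0: +1/(0!·1!·4!·1!·0!·0!) = 1/24
  k=1: −1/(1!·0!·3!·0!·1!·1!) = -1/6
Σ = -1/8  ⇒  CG² = 576/35·(-1/8)² = 9/35
CG = −√(9/35) = -0.507093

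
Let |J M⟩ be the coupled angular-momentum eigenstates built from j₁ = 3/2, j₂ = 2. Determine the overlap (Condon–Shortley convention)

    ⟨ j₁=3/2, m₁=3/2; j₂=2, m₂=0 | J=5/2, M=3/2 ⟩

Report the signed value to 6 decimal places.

+√(18/35) = +0.717137

j₁+j₂−J=1  J+j₁−j₂=2  J−j₁+j₂=3  j₁+j₂+J+1=7
(j₁±m₁, j₂±m₂, J±M) = (3,0,2,2,4,1)
P² = 288/35
sum k=0..0:
  [0] +1/4 = 1/4
S = 1/4
C² = P²·S² = 18/35 ; C = +0.717137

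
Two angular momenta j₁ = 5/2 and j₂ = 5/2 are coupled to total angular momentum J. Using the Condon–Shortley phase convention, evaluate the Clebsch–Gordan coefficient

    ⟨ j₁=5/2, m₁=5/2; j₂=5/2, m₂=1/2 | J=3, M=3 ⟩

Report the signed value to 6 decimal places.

+0.527046  (= +√(5/18))

triangle: 2!·3!·3!/9! = 72/362880
(j±m)!: 5!·0!·3!·2!·6!·0! = 1036800
prefactor² = (2J+1)·Δ·N² = 1440
  k=0: +1/(0!·2!·0!·3!·3!·0!) = 1/72
Σ = 1/72  ⇒  CG² = 1440·1/72² = 5/18
CG = +√(5/18) = +0.527046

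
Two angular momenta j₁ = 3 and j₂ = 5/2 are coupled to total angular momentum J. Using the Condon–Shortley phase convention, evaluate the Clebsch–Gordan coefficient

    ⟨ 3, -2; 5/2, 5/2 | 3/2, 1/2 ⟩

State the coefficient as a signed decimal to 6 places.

+√(5/21) = +0.487950

√[4·4!2!1!/8! · 1!5!5!0!2!1!] = √(960/7)
  +(−1)^4/∏(4,0,1,1,1,0)! = 1/24  (running 1/24)
⟨..|..⟩ = √(960/7)·(1/24) = +0.487950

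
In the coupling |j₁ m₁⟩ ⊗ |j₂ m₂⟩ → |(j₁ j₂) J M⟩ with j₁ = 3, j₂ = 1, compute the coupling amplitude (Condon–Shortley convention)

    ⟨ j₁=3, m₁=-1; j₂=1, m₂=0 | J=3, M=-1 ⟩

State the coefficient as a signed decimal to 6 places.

triangle: 1!*5!*1!/8! = 120/40320
(j±m)!: 2!*4!*1!*1!*2!*4! = 2304
prefactor² = (2J+1)*Δ*N² = 48
  k=0: +1/(0!*1!*4!*1!*1!*0!) = 1/24
  k=1: −1/(1!*0!*3!*0!*2!*1!) = -1/12
Σ = -1/24  ⇒  CG² = 48*(-1/24)² = 1/12
CG = −√(1/12) = -0.288675

−√(1/12) = -0.288675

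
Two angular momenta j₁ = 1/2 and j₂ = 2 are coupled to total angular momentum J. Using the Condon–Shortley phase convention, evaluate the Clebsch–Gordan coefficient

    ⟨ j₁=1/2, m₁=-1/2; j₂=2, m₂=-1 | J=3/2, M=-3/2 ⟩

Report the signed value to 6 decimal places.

triangle: 1!*0!*3!/5! = 6/120
(j±m)!: 0!*1!*1!*3!*0!*3! = 36
prefactor² = (2J+1)*Δ*N² = 36/5
  k=1: −1/(1!*0!*0!*0!*0!*3!) = -1/6
Σ = -1/6  ⇒  CG² = 36/5*(-1/6)² = 1/5
CG = −√(1/5) = -0.447214

−√(1/5) ≈ -0.447214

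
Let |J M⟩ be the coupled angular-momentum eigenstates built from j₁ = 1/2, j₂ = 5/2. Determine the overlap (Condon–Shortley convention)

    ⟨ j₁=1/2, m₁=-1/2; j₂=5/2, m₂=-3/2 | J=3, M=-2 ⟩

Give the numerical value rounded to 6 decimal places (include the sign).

+0.912871

√[7·0!1!5!/7! · 0!1!1!4!1!5!] = √(480)
  +(−1)^0/∏(0,0,1,1,0,4)! = 1/24  (running 1/24)
⟨..|..⟩ = √(480)·(1/24) = +0.912871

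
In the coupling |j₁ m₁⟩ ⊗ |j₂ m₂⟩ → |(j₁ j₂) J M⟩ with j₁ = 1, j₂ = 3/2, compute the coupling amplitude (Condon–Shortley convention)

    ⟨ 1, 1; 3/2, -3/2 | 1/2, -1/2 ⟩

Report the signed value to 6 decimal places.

√[2·2!0!1!/4! · 2!0!0!3!0!1!] = √(2)
  +(−1)^0/∏(0,2,0,0,0,1)! = 1/2  (running 1/2)
⟨..|..⟩ = √(2)·(1/2) = +0.707107

+√(1/2) ≈ +0.707107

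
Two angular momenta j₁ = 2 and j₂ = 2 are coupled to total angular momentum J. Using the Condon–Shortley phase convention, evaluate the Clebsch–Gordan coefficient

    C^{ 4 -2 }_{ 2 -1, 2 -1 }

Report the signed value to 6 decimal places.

+0.755929  (= +√(4/7))

√[9·0!4!4!/9! · 1!3!1!3!2!6!] = √(5184/7)
  +(−1)^0/∏(0,0,3,1,1,3)! = 1/36  (running 1/36)
⟨..|..⟩ = √(5184/7)·(1/36) = +0.755929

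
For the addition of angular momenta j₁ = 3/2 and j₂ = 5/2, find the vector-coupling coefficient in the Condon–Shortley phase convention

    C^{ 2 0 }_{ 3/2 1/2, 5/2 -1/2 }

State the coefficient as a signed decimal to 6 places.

−√(1/14) = -0.267261

j₁+j₂−J=2  J+j₁−j₂=1  J−j₁+j₂=3  j₁+j₂+J+1=7
(j₁±m₁, j₂±m₂, J±M) = (2,1,2,3,2,2)
P² = 8/7
sum k=0..1:
  [0] +1/4 = 1/4
  [1] −1/2 = -1/2
S = -1/4
C² = P²·S² = 1/14 ; C = -0.267261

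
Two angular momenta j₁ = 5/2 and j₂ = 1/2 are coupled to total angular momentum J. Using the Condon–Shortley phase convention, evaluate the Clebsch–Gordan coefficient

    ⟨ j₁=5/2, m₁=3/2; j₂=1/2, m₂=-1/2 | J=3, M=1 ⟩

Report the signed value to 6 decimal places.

+0.577350  (= +√(1/3))

triangle: 0!·5!·1!/7! = 120/5040
(j±m)!: 4!·1!·0!·1!·4!·2! = 1152
prefactor² = (2J+1)·Δ·N² = 192
  k=0: +1/(0!·0!·1!·0!·4!·1!) = 1/24
Σ = 1/24  ⇒  CG² = 192·1/24² = 1/3
CG = +√(1/3) = +0.577350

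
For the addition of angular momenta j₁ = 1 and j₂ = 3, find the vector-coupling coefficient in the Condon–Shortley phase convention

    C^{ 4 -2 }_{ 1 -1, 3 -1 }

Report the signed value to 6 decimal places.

+0.731925  (= +√(15/28))

j₁+j₂−J=0  J+j₁−j₂=2  J−j₁+j₂=6  j₁+j₂+J+1=9
(j₁±m₁, j₂±m₂, J±M) = (0,2,2,4,2,6)
P² = 34560/7
sum k=0..0:
  [0] +1/96 = 1/96
S = 1/96
C² = P²·S² = 15/28 ; C = +0.731925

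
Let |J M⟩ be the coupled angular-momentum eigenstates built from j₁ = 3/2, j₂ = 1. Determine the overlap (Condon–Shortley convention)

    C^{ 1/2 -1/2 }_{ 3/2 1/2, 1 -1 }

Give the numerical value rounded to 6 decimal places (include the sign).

j₁+j₂−J=2  J+j₁−j₂=1  J−j₁+j₂=0  j₁+j₂+J+1=4
(j₁±m₁, j₂±m₂, J±M) = (2,1,0,2,0,1)
P² = 2/3
sum k=0..0:
  [0] +1/2 = 1/2
S = 1/2
C² = P²·S² = 1/6 ; C = +0.408248

+√(1/6) ≈ +0.408248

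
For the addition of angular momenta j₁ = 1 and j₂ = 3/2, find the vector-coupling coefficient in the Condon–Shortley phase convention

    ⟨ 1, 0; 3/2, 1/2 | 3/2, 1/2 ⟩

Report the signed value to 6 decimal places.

-0.258199

j₁+j₂−J=1  J+j₁−j₂=1  J−j₁+j₂=2  j₁+j₂+J+1=5
(j₁±m₁, j₂±m₂, J±M) = (1,1,2,1,2,1)
P² = 4/15
sum k=0..1:
  [0] +1/2 = 1/2
  [1] −1/1 = -1
S = -1/2
C² = P²·S² = 1/15 ; C = -0.258199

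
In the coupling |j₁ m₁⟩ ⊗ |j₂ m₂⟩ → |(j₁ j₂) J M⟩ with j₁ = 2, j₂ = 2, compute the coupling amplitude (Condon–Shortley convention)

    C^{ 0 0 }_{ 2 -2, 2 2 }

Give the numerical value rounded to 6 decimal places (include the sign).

triangle: 4!×0!×0!/5! = 24/120
(j±m)!: 0!×4!×4!×0!×0!×0! = 576
prefactor² = (2J+1)×Δ×N² = 576/5
  k=4: +1/(4!×0!×0!×0!×0!×0!) = 1/24
Σ = 1/24  ⇒  CG² = 576/5×1/24² = 1/5
CG = +√(1/5) = +0.447214

+0.447214  (= +√(1/5))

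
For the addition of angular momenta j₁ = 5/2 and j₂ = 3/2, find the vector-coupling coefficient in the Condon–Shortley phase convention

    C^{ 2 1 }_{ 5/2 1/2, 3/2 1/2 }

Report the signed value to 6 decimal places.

triangle: 2!·3!·1!/7! = 12/5040
(j±m)!: 3!·2!·2!·1!·3!·1! = 144
prefactor² = (2J+1)·Δ·N² = 12/7
  k=1: −1/(1!·1!·1!·1!·2!·0!) = -1/2
  k=2: +1/(2!·0!·0!·0!·3!·1!) = 1/12
Σ = -5/12  ⇒  CG² = 12/7·(-5/12)² = 25/84
CG = −√(25/84) = -0.545545

-0.545545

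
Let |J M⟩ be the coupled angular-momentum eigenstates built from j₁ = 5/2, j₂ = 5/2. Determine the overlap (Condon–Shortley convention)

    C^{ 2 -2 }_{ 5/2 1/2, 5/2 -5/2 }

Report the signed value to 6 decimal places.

+0.422577  (= +√(5/28))

√[5·3!2!2!/8! · 3!2!0!5!0!4!] = √(720/7)
  +(−1)^0/∏(0,3,2,0,0,2)! = 1/24  (running 1/24)
⟨..|..⟩ = √(720/7)·(1/24) = +0.422577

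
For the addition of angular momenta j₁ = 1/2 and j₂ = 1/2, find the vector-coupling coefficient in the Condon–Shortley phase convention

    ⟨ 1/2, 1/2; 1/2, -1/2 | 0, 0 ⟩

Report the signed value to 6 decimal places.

+0.707107

triangle: 1!*0!*0!/2! = 1/2
(j±m)!: 1!*0!*0!*1!*0!*0! = 1
prefactor² = (2J+1)*Δ*N² = 1/2
  k=0: +1/(0!*1!*0!*0!*0!*0!) = 1
Σ = 1  ⇒  CG² = 1/2*1² = 1/2
CG = +√(1/2) = +0.707107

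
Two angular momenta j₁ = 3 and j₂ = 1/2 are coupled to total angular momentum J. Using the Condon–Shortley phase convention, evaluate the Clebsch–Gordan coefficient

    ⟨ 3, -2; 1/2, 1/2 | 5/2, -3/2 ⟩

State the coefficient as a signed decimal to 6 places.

-0.845154

triangle: 1!×5!×0!/7! = 120/5040
(j±m)!: 1!×5!×1!×0!×1!×4! = 2880
prefactor² = (2J+1)×Δ×N² = 2880/7
  k=1: −1/(1!×0!×4!×0!×1!×0!) = -1/24
Σ = -1/24  ⇒  CG² = 2880/7×(-1/24)² = 5/7
CG = −√(5/7) = -0.845154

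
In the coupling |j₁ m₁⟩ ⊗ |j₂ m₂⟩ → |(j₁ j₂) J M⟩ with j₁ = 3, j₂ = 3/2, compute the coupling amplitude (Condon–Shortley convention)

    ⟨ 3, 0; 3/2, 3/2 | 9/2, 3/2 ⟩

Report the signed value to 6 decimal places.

triangle: 0!*6!*3!/10! = 4320/3628800
(j±m)!: 3!*3!*3!*0!*6!*3! = 933120
prefactor² = (2J+1)*Δ*N² = 77760/7
  k=0: +1/(0!*0!*3!*3!*3!*0!) = 1/216
Σ = 1/216  ⇒  CG² = 77760/7*1/216² = 5/21
CG = +√(5/21) = +0.487950

+√(5/21) ≈ +0.487950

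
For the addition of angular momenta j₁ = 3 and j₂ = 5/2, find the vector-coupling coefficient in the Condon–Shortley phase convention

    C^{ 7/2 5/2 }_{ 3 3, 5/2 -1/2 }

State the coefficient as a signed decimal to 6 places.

+0.654654

triangle: 2!×4!×3!/10! = 288/3628800
(j±m)!: 6!×0!×2!×3!×6!×1! = 6220800
prefactor² = (2J+1)×Δ×N² = 27648/7
  k=0: +1/(0!×2!×0!×2!×4!×1!) = 1/96
Σ = 1/96  ⇒  CG² = 27648/7×1/96² = 3/7
CG = +√(3/7) = +0.654654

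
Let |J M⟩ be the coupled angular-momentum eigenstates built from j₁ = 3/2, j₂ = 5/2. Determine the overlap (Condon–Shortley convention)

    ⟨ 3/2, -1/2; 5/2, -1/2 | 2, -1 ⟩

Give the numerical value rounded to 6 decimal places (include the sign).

triangle: 2!×1!×3!/7! = 12/5040
(j±m)!: 1!×2!×2!×3!×1!×3! = 144
prefactor² = (2J+1)×Δ×N² = 12/7
  k=1: −1/(1!×1!×1!×1!×0!×2!) = -1/2
  k=2: +1/(2!×0!×0!×0!×1!×3!) = 1/12
Σ = -5/12  ⇒  CG² = 12/7×(-5/12)² = 25/84
CG = −√(25/84) = -0.545545

−√(25/84) = -0.545545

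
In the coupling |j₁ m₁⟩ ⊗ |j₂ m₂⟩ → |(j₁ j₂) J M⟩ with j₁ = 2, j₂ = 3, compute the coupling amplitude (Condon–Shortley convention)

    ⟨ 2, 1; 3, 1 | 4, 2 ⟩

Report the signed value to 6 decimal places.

triangle: 1!×3!×5!/10! = 720/3628800
(j±m)!: 3!×1!×4!×2!×6!×2! = 414720
prefactor² = (2J+1)×Δ×N² = 5184/7
  k=0: +1/(0!×1!×1!×4!×2!×1!) = 1/48
  k=1: −1/(1!×0!×0!×3!×3!×2!) = -1/72
Σ = 1/144  ⇒  CG² = 5184/7×1/144² = 1/28
CG = +√(1/28) = +0.188982

+0.188982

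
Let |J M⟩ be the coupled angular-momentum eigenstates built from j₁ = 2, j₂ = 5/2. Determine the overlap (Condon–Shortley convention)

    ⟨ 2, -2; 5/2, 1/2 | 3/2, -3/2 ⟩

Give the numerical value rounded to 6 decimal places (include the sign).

-0.338062

triangle: 3!*1!*2!/7! = 12/5040
(j±m)!: 0!*4!*3!*2!*0!*3! = 1728
prefactor² = (2J+1)*Δ*N² = 576/35
  k=3: −1/(3!*0!*1!*0!*0!*2!) = -1/12
Σ = -1/12  ⇒  CG² = 576/35*(-1/12)² = 4/35
CG = −√(4/35) = -0.338062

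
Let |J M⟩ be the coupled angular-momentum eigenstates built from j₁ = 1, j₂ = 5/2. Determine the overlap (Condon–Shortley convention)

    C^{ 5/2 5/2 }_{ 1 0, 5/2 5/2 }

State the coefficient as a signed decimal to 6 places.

−√(5/7) ≈ -0.845154

j₁+j₂−J=1  J+j₁−j₂=1  J−j₁+j₂=4  j₁+j₂+J+1=7
(j₁±m₁, j₂±m₂, J±M) = (1,1,5,0,5,0)
P² = 2880/7
sum k=1..1:
  [1] −1/24 = -1/24
S = -1/24
C² = P²·S² = 5/7 ; C = -0.845154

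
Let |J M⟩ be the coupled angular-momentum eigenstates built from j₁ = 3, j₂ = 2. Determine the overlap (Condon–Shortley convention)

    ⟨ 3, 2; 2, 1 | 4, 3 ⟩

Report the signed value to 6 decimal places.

+√(1/20) = +0.223607

j₁+j₂−J=1  J+j₁−j₂=5  J−j₁+j₂=3  j₁+j₂+J+1=10
(j₁±m₁, j₂±m₂, J±M) = (5,1,3,1,7,1)
P² = 6480
sum k=0..1:
  [0] +1/144 = 1/144
  [1] −1/240 = -1/240
S = 1/360
C² = P²·S² = 1/20 ; C = +0.223607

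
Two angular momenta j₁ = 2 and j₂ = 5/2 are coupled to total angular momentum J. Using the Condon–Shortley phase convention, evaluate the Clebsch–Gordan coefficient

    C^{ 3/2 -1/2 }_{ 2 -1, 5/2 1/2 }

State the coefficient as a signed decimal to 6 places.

triangle: 3!×1!×2!/7! = 12/5040
(j±m)!: 1!×3!×3!×2!×1!×2! = 144
prefactor² = (2J+1)×Δ×N² = 48/35
  k=2: +1/(2!×1!×1!×1!×0!×1!) = 1/2
  k=3: −1/(3!×0!×0!×0!×1!×2!) = -1/12
Σ = 5/12  ⇒  CG² = 48/35×5/12² = 5/21
CG = +√(5/21) = +0.487950

+√(5/21) = +0.487950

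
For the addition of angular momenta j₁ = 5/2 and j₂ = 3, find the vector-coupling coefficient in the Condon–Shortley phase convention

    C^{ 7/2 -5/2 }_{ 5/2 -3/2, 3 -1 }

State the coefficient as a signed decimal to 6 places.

√[8·2!3!4!/10! · 1!4!2!4!1!6!] = √(18432/35)
  +(−1)^1/∏(1,1,3,1,0,3)! = -1/36  (running -1/36)
  +(−1)^2/∏(2,0,2,0,1,4)! = 1/96  (running -5/288)
⟨..|..⟩ = √(18432/35)·(-5/288) = -0.398410

-0.398410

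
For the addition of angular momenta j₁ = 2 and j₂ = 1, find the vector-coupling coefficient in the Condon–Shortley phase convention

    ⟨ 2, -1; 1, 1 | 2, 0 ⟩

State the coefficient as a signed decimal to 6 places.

triangle: 1!·3!·1!/6! = 6/720
(j±m)!: 1!·3!·2!·0!·2!·2! = 48
prefactor² = (2J+1)·Δ·N² = 2
  k=1: −1/(1!·0!·2!·1!·1!·0!) = -1/2
Σ = -1/2  ⇒  CG² = 2·(-1/2)² = 1/2
CG = −√(1/2) = -0.707107

−√(1/2) = -0.707107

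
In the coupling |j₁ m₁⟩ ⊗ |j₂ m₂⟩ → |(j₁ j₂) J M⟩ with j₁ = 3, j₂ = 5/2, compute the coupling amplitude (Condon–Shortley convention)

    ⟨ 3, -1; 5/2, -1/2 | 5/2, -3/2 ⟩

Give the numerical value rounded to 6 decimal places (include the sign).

√[6·3!3!2!/9! · 2!4!2!3!1!4!] = √(576/35)
  +(−1)^1/∏(1,2,3,1,0,1)! = -1/12  (running -1/12)
  +(−1)^2/∏(2,1,2,0,1,2)! = 1/8  (running 1/24)
⟨..|..⟩ = √(576/35)·(1/24) = +0.169031

+0.169031  (= +√(1/35))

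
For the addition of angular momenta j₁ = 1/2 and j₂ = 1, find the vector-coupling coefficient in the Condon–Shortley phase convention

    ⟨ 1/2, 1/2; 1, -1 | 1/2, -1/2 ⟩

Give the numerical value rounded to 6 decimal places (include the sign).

+0.816497  (= +√(2/3))

j₁+j₂−J=1  J+j₁−j₂=0  J−j₁+j₂=1  j₁+j₂+J+1=3
(j₁±m₁, j₂±m₂, J±M) = (1,0,0,2,0,1)
P² = 2/3
sum k=0..0:
  [0] +1/1 = 1
S = 1
C² = P²·S² = 2/3 ; C = +0.816497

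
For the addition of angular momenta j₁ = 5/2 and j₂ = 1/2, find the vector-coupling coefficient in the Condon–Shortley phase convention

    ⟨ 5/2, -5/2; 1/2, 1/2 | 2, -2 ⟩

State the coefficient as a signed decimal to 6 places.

√[5·1!4!0!/6! · 0!5!1!0!0!4!] = √(480)
  +(−1)^1/∏(1,0,4,0,0,0)! = -1/24  (running -1/24)
⟨..|..⟩ = √(480)·(-1/24) = -0.912871

−√(5/6) = -0.912871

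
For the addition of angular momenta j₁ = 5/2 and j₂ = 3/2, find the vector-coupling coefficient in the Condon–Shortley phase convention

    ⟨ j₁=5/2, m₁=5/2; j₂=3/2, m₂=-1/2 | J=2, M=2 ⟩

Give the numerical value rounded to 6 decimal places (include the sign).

j₁+j₂−J=2  J+j₁−j₂=3  J−j₁+j₂=1  j₁+j₂+J+1=7
(j₁±m₁, j₂±m₂, J±M) = (5,0,1,2,4,0)
P² = 480/7
sum k=0..0:
  [0] +1/12 = 1/12
S = 1/12
C² = P²·S² = 10/21 ; C = +0.690066

+√(10/21) ≈ +0.690066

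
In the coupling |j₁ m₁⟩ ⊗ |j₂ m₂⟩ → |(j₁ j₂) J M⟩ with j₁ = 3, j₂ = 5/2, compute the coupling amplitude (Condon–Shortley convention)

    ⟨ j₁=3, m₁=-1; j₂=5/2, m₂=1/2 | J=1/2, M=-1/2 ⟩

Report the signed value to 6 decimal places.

√[2·5!1!0!/7! · 2!4!3!2!0!1!] = √(192/7)
  +(−1)^3/∏(3,2,1,0,0,0)! = -1/12  (running -1/12)
⟨..|..⟩ = √(192/7)·(-1/12) = -0.436436

-0.436436  (= −√(4/21))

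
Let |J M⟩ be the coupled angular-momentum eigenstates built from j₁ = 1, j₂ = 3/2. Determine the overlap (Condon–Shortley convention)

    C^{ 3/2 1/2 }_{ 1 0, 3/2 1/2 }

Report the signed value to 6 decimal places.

√[4·1!1!2!/5! · 1!1!2!1!2!1!] = √(4/15)
  +(−1)^0/∏(0,1,1,2,0,0)! = 1/2  (running 1/2)
  +(−1)^1/∏(1,0,0,1,1,1)! = -1  (running -1/2)
⟨..|..⟩ = √(4/15)·(-1/2) = -0.258199

−√(1/15) ≈ -0.258199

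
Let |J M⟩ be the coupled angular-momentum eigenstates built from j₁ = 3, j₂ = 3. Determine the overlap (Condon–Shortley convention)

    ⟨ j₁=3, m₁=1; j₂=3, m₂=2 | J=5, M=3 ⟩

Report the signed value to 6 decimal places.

−√(1/6) = -0.408248

j₁+j₂−J=1  J+j₁−j₂=5  J−j₁+j₂=5  j₁+j₂+J+1=12
(j₁±m₁, j₂±m₂, J±M) = (4,2,5,1,8,2)
P² = 153600
sum k=0..1:
  [0] +1/1440 = 1/1440
  [1] −1/576 = -1/576
S = -1/960
C² = P²·S² = 1/6 ; C = -0.408248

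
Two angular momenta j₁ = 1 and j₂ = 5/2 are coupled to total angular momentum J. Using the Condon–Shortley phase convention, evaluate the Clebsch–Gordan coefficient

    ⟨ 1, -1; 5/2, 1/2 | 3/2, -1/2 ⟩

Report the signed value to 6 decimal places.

j₁+j₂−J=2  J+j₁−j₂=0  J−j₁+j₂=3  j₁+j₂+J+1=6
(j₁±m₁, j₂±m₂, J±M) = (0,2,3,2,1,2)
P² = 16/5
sum k=2..2:
  [2] +1/4 = 1/4
S = 1/4
C² = P²·S² = 1/5 ; C = +0.447214

+0.447214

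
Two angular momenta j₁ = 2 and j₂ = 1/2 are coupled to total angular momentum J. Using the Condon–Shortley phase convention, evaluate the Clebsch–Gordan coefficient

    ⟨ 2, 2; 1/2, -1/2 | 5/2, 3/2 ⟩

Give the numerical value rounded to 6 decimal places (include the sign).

j₁+j₂−J=0  J+j₁−j₂=4  J−j₁+j₂=1  j₁+j₂+J+1=6
(j₁±m₁, j₂±m₂, J±M) = (4,0,0,1,4,1)
P² = 576/5
sum k=0..0:
  [0] +1/24 = 1/24
S = 1/24
C² = P²·S² = 1/5 ; C = +0.447214

+√(1/5) = +0.447214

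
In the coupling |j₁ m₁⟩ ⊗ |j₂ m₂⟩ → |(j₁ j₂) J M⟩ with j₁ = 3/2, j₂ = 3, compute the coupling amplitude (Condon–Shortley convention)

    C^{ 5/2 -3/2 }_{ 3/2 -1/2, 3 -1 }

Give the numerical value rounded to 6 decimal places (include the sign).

j₁+j₂−J=2  J+j₁−j₂=1  J−j₁+j₂=4  j₁+j₂+J+1=8
(j₁±m₁, j₂±m₂, J±M) = (1,2,2,4,1,4)
P² = 576/35
sum k=1..2:
  [1] −1/6 = -1/6
  [2] +1/48 = 1/48
S = -7/48
C² = P²·S² = 7/20 ; C = -0.591608

−√(7/20) = -0.591608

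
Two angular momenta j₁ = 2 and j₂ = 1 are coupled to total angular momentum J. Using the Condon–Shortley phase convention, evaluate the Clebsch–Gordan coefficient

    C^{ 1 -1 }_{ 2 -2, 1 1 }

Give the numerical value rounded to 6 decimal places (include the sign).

√[3·2!2!0!/5! · 0!4!2!0!0!2!] = √(48/5)
  +(−1)^2/∏(2,0,2,0,0,0)! = 1/4  (running 1/4)
⟨..|..⟩ = √(48/5)·(1/4) = +0.774597

+0.774597  (= +√(3/5))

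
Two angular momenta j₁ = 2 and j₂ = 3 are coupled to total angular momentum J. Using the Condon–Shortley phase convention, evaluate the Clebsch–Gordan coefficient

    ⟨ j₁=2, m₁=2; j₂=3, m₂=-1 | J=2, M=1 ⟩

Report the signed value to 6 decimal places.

j₁+j₂−J=3  J+j₁−j₂=1  J−j₁+j₂=3  j₁+j₂+J+1=8
(j₁±m₁, j₂±m₂, J±M) = (4,0,2,4,3,1)
P² = 216/7
sum k=0..0:
  [0] +1/12 = 1/12
S = 1/12
C² = P²·S² = 3/14 ; C = +0.462910

+0.462910  (= +√(3/14))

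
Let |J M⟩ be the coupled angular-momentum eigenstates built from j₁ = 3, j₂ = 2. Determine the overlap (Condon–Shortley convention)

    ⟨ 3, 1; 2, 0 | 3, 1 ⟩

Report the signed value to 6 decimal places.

-0.387298  (= −√(3/20))

j₁+j₂−J=2  J+j₁−j₂=4  J−j₁+j₂=2  j₁+j₂+J+1=9
(j₁±m₁, j₂±m₂, J±M) = (4,2,2,2,4,2)
P² = 256/15
sum k=0..2:
  [0] +1/16 = 1/16
  [1] −1/6 = -1/6
  [2] +1/96 = 1/96
S = -3/32
C² = P²·S² = 3/20 ; C = -0.387298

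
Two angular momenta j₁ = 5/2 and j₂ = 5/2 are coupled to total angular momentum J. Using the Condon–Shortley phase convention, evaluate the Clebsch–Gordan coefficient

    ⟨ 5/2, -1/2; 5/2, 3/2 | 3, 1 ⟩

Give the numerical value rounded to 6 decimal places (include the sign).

j₁+j₂−J=2  J+j₁−j₂=3  J−j₁+j₂=3  j₁+j₂+J+1=9
(j₁±m₁, j₂±m₂, J±M) = (2,3,4,1,4,2)
P² = 96/5
sum k=1..2:
  [1] −1/12 = -1/12
  [2] +1/8 = 1/8
S = 1/24
C² = P²·S² = 1/30 ; C = +0.182574

+0.182574  (= +√(1/30))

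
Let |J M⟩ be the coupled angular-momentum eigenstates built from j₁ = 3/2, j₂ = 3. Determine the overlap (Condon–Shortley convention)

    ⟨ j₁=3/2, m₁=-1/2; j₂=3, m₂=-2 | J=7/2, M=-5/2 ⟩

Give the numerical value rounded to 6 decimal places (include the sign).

+√(1/7) ≈ +0.377964

triangle: 1!×2!×5!/9! = 240/362880
(j±m)!: 1!×2!×1!×5!×1!×6! = 172800
prefactor² = (2J+1)×Δ×N² = 6400/7
  k=0: +1/(0!×1!×2!×1!×0!×4!) = 1/48
  k=1: −1/(1!×0!×1!×0!×1!×5!) = -1/120
Σ = 1/80  ⇒  CG² = 6400/7×1/80² = 1/7
CG = +√(1/7) = +0.377964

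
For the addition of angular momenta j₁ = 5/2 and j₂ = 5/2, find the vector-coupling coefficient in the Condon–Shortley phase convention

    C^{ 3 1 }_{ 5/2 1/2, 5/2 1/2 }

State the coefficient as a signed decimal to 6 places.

−√(4/15) ≈ -0.516398

triangle: 2!*3!*3!/9! = 72/362880
(j±m)!: 3!*2!*3!*2!*4!*2! = 6912
prefactor² = (2J+1)*Δ*N² = 48/5
  k=0: +1/(0!*2!*2!*3!*1!*0!) = 1/24
  k=1: −1/(1!*1!*1!*2!*2!*1!) = -1/4
  k=2: +1/(2!*0!*0!*1!*3!*2!) = 1/24
Σ = -1/6  ⇒  CG² = 48/5*(-1/6)² = 4/15
CG = −√(4/15) = -0.516398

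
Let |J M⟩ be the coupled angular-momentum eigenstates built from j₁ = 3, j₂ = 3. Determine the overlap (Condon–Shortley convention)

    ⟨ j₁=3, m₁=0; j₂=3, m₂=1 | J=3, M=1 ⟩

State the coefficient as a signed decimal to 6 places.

+0.408248  (= +√(1/6))

√[7·3!3!3!/10! · 3!3!4!2!4!2!] = √(864/25)
  +(−1)^1/∏(1,2,2,3,1,0)! = -1/24  (running -1/24)
  +(−1)^2/∏(2,1,1,2,2,1)! = 1/8  (running 1/12)
  +(−1)^3/∏(3,0,0,1,3,2)! = -1/72  (running 5/72)
⟨..|..⟩ = √(864/25)·(5/72) = +0.408248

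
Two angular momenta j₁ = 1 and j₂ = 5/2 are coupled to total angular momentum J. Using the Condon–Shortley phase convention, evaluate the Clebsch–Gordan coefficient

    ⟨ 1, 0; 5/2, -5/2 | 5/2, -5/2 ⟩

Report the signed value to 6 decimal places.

+0.845154  (= +√(5/7))

triangle: 1!*1!*4!/7! = 24/5040
(j±m)!: 1!*1!*0!*5!*0!*5! = 14400
prefactor² = (2J+1)*Δ*N² = 2880/7
  k=0: +1/(0!*1!*1!*0!*0!*4!) = 1/24
Σ = 1/24  ⇒  CG² = 2880/7*1/24² = 5/7
CG = +√(5/7) = +0.845154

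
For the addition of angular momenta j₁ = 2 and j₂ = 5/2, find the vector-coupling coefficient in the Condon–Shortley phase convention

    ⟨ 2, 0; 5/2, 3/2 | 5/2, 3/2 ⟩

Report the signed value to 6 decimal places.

triangle: 2!·2!·3!/8! = 24/40320
(j±m)!: 2!·2!·4!·1!·4!·1! = 2304
prefactor² = (2J+1)·Δ·N² = 288/35
  k=1: −1/(1!·1!·1!·3!·1!·0!) = -1/6
  k=2: +1/(2!·0!·0!·2!·2!·1!) = 1/8
Σ = -1/24  ⇒  CG² = 288/35·(-1/24)² = 1/70
CG = −√(1/70) = -0.119523

-0.119523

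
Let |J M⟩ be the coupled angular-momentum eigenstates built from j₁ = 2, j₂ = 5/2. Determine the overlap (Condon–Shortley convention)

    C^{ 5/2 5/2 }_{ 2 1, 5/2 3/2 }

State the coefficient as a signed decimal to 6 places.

triangle: 2!×2!×3!/8! = 24/40320
(j±m)!: 3!×1!×4!×1!×5!×0! = 17280
prefactor² = (2J+1)×Δ×N² = 432/7
  k=1: −1/(1!×1!×0!×3!×2!×0!) = -1/12
Σ = -1/12  ⇒  CG² = 432/7×(-1/12)² = 3/7
CG = −√(3/7) = -0.654654

-0.654654  (= −√(3/7))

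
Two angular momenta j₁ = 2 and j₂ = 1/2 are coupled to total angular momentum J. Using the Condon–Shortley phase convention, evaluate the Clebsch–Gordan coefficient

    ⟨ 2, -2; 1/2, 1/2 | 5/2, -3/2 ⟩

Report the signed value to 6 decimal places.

+0.447214  (= +√(1/5))

j₁+j₂−J=0  J+j₁−j₂=4  J−j₁+j₂=1  j₁+j₂+J+1=6
(j₁±m₁, j₂±m₂, J±M) = (0,4,1,0,1,4)
P² = 576/5
sum k=0..0:
  [0] +1/24 = 1/24
S = 1/24
C² = P²·S² = 1/5 ; C = +0.447214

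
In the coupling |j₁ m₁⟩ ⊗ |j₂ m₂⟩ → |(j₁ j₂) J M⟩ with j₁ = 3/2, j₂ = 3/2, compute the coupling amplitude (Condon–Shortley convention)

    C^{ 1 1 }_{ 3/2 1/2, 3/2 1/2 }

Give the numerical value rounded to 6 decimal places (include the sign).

−√(2/5) ≈ -0.632456

j₁+j₂−J=2  J+j₁−j₂=1  J−j₁+j₂=1  j₁+j₂+J+1=5
(j₁±m₁, j₂±m₂, J±M) = (2,1,2,1,2,0)
P² = 2/5
sum k=1..1:
  [1] −1/1 = -1
S = -1
C² = P²·S² = 2/5 ; C = -0.632456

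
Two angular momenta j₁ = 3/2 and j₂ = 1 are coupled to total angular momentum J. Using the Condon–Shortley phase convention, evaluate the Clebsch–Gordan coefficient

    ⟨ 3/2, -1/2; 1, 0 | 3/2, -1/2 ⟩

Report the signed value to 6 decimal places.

-0.258199  (= −√(1/15))

√[4·1!2!1!/5! · 1!2!1!1!1!2!] = √(4/15)
  +(−1)^0/∏(0,1,2,1,0,0)! = 1/2  (running 1/2)
  +(−1)^1/∏(1,0,1,0,1,1)! = -1  (running -1/2)
⟨..|..⟩ = √(4/15)·(-1/2) = -0.258199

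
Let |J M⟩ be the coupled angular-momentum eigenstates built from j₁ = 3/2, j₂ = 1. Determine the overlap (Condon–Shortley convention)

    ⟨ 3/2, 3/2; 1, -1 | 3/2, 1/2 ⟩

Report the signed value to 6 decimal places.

triangle: 1!*2!*1!/5! = 2/120
(j±m)!: 3!*0!*0!*2!*2!*1! = 24
prefactor² = (2J+1)*Δ*N² = 8/5
  k=0: +1/(0!*1!*0!*0!*2!*1!) = 1/2
Σ = 1/2  ⇒  CG² = 8/5*1/2² = 2/5
CG = +√(2/5) = +0.632456

+0.632456  (= +√(2/5))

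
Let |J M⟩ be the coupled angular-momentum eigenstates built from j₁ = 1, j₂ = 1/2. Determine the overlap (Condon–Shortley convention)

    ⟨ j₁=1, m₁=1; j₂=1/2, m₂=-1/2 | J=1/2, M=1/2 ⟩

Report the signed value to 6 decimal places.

√[2·1!1!0!/3! · 2!0!0!1!1!0!] = √(2/3)
  +(−1)^0/∏(0,1,0,0,1,0)! = 1  (running 1)
⟨..|..⟩ = √(2/3)·(1) = +0.816497

+√(2/3) ≈ +0.816497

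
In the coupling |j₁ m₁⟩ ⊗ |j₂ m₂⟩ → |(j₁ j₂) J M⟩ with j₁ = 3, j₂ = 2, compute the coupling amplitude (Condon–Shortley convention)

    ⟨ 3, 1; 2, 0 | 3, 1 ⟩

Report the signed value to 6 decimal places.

−√(3/20) = -0.387298

√[7·2!4!2!/9! · 4!2!2!2!4!2!] = √(256/15)
  +(−1)^0/∏(0,2,2,2,2,0)! = 1/16  (running 1/16)
  +(−1)^1/∏(1,1,1,1,3,1)! = -1/6  (running -5/48)
  +(−1)^2/∏(2,0,0,0,4,2)! = 1/96  (running -3/32)
⟨..|..⟩ = √(256/15)·(-3/32) = -0.387298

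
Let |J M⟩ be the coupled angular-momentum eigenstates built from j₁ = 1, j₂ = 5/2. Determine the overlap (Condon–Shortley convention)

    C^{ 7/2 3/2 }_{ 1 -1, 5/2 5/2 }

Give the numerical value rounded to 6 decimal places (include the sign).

j₁+j₂−J=0  J+j₁−j₂=2  J−j₁+j₂=5  j₁+j₂+J+1=8
(j₁±m₁, j₂±m₂, J±M) = (0,2,5,0,5,2)
P² = 19200/7
sum k=0..0:
  [0] +1/240 = 1/240
S = 1/240
C² = P²·S² = 1/21 ; C = +0.218218

+0.218218  (= +√(1/21))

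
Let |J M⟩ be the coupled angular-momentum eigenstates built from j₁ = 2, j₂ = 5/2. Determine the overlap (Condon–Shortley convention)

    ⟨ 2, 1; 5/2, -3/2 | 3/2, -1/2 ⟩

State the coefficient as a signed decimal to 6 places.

√[4·3!1!2!/7! · 3!1!1!4!1!2!] = √(96/35)
  +(−1)^0/∏(0,3,1,1,0,1)! = 1/6  (running 1/6)
  +(−1)^1/∏(1,2,0,0,1,2)! = -1/4  (running -1/12)
⟨..|..⟩ = √(96/35)·(-1/12) = -0.138013

−√(2/105) ≈ -0.138013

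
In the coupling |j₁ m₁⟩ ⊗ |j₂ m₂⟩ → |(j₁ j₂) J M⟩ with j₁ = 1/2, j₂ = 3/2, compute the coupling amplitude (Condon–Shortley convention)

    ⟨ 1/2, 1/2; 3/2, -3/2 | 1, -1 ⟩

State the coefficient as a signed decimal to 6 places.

triangle: 1!*0!*2!/4! = 2/24
(j±m)!: 1!*0!*0!*3!*0!*2! = 12
prefactor² = (2J+1)*Δ*N² = 3
  k=0: +1/(0!*1!*0!*0!*0!*2!) = 1/2
Σ = 1/2  ⇒  CG² = 3*1/2² = 3/4
CG = +√(3/4) = +0.866025

+√(3/4) = +0.866025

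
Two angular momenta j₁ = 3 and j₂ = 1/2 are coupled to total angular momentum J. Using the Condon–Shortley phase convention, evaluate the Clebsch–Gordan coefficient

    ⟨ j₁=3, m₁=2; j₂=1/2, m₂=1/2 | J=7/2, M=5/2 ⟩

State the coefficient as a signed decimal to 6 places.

j₁+j₂−J=0  J+j₁−j₂=6  J−j₁+j₂=1  j₁+j₂+J+1=8
(j₁±m₁, j₂±m₂, J±M) = (5,1,1,0,6,1)
P² = 86400/7
sum k=0..0:
  [0] +1/120 = 1/120
S = 1/120
C² = P²·S² = 6/7 ; C = +0.925820

+0.925820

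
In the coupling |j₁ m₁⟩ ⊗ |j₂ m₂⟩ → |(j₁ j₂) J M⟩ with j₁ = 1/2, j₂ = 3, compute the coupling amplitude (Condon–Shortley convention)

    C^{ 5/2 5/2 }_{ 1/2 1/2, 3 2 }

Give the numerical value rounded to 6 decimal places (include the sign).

+√(1/7) = +0.377964

triangle: 1!×0!×5!/7! = 120/5040
(j±m)!: 1!×0!×5!×1!×5!×0! = 14400
prefactor² = (2J+1)×Δ×N² = 14400/7
  k=0: +1/(0!×1!×0!×5!×0!×0!) = 1/120
Σ = 1/120  ⇒  CG² = 14400/7×1/120² = 1/7
CG = +√(1/7) = +0.377964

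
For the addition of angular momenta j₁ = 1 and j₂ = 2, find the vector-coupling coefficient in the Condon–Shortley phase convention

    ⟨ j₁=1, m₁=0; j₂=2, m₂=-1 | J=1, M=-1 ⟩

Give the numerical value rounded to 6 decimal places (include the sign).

√[3·2!0!2!/5! · 1!1!1!3!0!2!] = √(6/5)
  +(−1)^1/∏(1,1,0,0,0,2)! = -1/2  (running -1/2)
⟨..|..⟩ = √(6/5)·(-1/2) = -0.547723

−√(3/10) = -0.547723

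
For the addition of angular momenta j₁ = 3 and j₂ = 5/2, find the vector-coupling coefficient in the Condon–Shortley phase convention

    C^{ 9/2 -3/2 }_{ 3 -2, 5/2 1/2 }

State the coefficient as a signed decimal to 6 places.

-0.604815

triangle: 1!·5!·4!/11! = 2880/39916800
(j±m)!: 1!·5!·3!·2!·3!·6! = 6220800
prefactor² = (2J+1)·Δ·N² = 345600/77
  k=0: +1/(0!·1!·5!·3!·0!·1!) = 1/720
  k=1: −1/(1!·0!·4!·2!·1!·2!) = -1/96
Σ = -13/1440  ⇒  CG² = 345600/77·(-13/1440)² = 169/462
CG = −√(169/462) = -0.604815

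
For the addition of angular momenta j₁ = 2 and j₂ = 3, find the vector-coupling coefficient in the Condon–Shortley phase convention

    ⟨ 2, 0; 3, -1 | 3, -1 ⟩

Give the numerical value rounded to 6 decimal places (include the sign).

√[7·2!2!4!/9! · 2!2!2!4!2!4!] = √(256/15)
  +(−1)^0/∏(0,2,2,2,0,2)! = 1/16  (running 1/16)
  +(−1)^1/∏(1,1,1,1,1,3)! = -1/6  (running -5/48)
  +(−1)^2/∏(2,0,0,0,2,4)! = 1/96  (running -3/32)
⟨..|..⟩ = √(256/15)·(-3/32) = -0.387298

−√(3/20) = -0.387298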